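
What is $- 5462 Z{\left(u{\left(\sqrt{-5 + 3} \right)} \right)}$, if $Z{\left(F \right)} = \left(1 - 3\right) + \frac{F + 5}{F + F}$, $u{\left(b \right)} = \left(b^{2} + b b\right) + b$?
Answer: $\frac{2731 \left(- 6 i + 17 \sqrt{2}\right)}{2 \left(- i + 2 \sqrt{2}\right)} \approx 11227.0 + 1072.8 i$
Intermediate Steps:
$u{\left(b \right)} = b + 2 b^{2}$ ($u{\left(b \right)} = \left(b^{2} + b^{2}\right) + b = 2 b^{2} + b = b + 2 b^{2}$)
$Z{\left(F \right)} = -2 + \frac{5 + F}{2 F}$
$- 5462 Z{\left(u{\left(\sqrt{-5 + 3} \right)} \right)} = - 5462 \frac{5 - 3 \sqrt{-5 + 3} \left(1 + 2 \sqrt{-5 + 3}\right)}{2 \sqrt{-5 + 3} \left(1 + 2 \sqrt{-5 + 3}\right)} = - 5462 \frac{5 - 3 \sqrt{-2} \left(1 + 2 \sqrt{-2}\right)}{2 \sqrt{-2} \left(1 + 2 \sqrt{-2}\right)} = - 5462 \frac{5 - 3 i \sqrt{2} \left(1 + 2 i \sqrt{2}\right)}{2 i \sqrt{2} \left(1 + 2 i \sqrt{2}\right)} = - 5462 \frac{- \frac{i \sqrt{2}}{2 \left(1 + 2 i \sqrt{2}\right)} \left(5 - 3 i \sqrt{2} \left(1 + 2 i \sqrt{2}\right)\right)}{2} = - 5462 \left(- \frac{i \sqrt{2} \left(5 - 3 i \sqrt{2} \left(1 + 2 i \sqrt{2}\right)\right)}{4 \left(1 + 2 i \sqrt{2}\right)}\right) = \frac{2731 i \sqrt{2} \left(5 - 3 i \sqrt{2} \left(1 + 2 i \sqrt{2}\right)\right)}{2 \left(1 + 2 i \sqrt{2}\right)}$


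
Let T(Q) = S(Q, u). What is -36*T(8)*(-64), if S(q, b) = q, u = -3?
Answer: 18432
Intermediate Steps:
T(Q) = Q
-36*T(8)*(-64) = -36*8*(-64) = -288*(-64) = 18432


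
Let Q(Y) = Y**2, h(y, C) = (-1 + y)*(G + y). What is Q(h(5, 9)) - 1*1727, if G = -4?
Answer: -1711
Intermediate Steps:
h(y, C) = (-1 + y)*(-4 + y)
Q(h(5, 9)) - 1*1727 = (4 + 5**2 - 5*5)**2 - 1*1727 = (4 + 25 - 25)**2 - 1727 = 4**2 - 1727 = 16 - 1727 = -1711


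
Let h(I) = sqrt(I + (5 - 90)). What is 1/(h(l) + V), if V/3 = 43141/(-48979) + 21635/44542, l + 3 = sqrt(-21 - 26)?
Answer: -1/(369396753/311660374 - sqrt(-88 + I*sqrt(47))) ≈ -0.009235 - 0.10571*I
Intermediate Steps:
l = -3 + I*sqrt(47) (l = -3 + sqrt(-21 - 26) = -3 + sqrt(-47) = -3 + I*sqrt(47) ≈ -3.0 + 6.8557*I)
V = -369396753/311660374 (V = 3*(43141/(-48979) + 21635/44542) = 3*(43141*(-1/48979) + 21635*(1/44542)) = 3*(-6163/6997 + 21635/44542) = 3*(-123132251/311660374) = -369396753/311660374 ≈ -1.1853)
h(I) = sqrt(-85 + I) (h(I) = sqrt(I - 85) = sqrt(-85 + I))
1/(h(l) + V) = 1/(sqrt(-85 + (-3 + I*sqrt(47))) - 369396753/311660374) = 1/(sqrt(-88 + I*sqrt(47)) - 369396753/311660374) = 1/(-369396753/311660374 + sqrt(-88 + I*sqrt(47)))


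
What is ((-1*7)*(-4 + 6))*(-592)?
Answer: 8288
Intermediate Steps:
((-1*7)*(-4 + 6))*(-592) = -7*2*(-592) = -14*(-592) = 8288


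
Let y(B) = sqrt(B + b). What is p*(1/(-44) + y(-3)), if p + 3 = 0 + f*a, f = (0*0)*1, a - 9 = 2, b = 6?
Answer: 3/44 - 3*sqrt(3) ≈ -5.1280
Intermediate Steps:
a = 11 (a = 9 + 2 = 11)
f = 0 (f = 0*1 = 0)
p = -3 (p = -3 + (0 + 0*11) = -3 + (0 + 0) = -3 + 0 = -3)
y(B) = sqrt(6 + B) (y(B) = sqrt(B + 6) = sqrt(6 + B))
p*(1/(-44) + y(-3)) = -3*(1/(-44) + sqrt(6 - 3)) = -3*(-1/44 + sqrt(3)) = 3/44 - 3*sqrt(3)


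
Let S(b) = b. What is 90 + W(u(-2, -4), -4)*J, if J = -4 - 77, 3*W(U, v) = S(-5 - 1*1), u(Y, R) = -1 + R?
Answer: 252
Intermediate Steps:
W(U, v) = -2 (W(U, v) = (-5 - 1*1)/3 = (-5 - 1)/3 = (⅓)*(-6) = -2)
J = -81
90 + W(u(-2, -4), -4)*J = 90 - 2*(-81) = 90 + 162 = 252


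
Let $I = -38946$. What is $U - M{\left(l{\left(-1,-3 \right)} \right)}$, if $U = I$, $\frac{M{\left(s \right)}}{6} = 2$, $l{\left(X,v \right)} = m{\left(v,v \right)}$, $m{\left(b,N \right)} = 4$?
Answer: $-38958$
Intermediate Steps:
$l{\left(X,v \right)} = 4$
$M{\left(s \right)} = 12$ ($M{\left(s \right)} = 6 \cdot 2 = 12$)
$U = -38946$
$U - M{\left(l{\left(-1,-3 \right)} \right)} = -38946 - 12 = -38958$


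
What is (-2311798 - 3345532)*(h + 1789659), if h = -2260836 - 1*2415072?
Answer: 16328463055170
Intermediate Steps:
h = -4675908 (h = -2260836 - 2415072 = -4675908)
(-2311798 - 3345532)*(h + 1789659) = (-2311798 - 3345532)*(-4675908 + 1789659) = -5657330*(-2886249) = 16328463055170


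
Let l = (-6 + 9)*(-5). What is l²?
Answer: 225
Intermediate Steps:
l = -15 (l = 3*(-5) = -15)
l² = (-15)² = 225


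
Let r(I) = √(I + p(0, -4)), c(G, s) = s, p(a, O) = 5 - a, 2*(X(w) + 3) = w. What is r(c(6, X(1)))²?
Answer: 5/2 ≈ 2.5000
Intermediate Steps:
X(w) = -3 + w/2
r(I) = √(5 + I) (r(I) = √(I + (5 - 1*0)) = √(I + (5 + 0)) = √(I + 5) = √(5 + I))
r(c(6, X(1)))² = (√(5 + (-3 + (½)*1)))² = (√(5 + (-3 + ½)))² = (√(5 - 5/2))² = (√(5/2))² = (√10/2)² = 5/2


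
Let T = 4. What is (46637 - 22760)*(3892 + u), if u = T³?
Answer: 94457412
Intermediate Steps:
u = 64 (u = 4³ = 64)
(46637 - 22760)*(3892 + u) = (46637 - 22760)*(3892 + 64) = 23877*3956 = 94457412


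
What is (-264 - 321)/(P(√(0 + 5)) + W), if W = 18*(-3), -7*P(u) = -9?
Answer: 455/41 ≈ 11.098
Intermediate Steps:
P(u) = 9/7 (P(u) = -⅐*(-9) = 9/7)
W = -54
(-264 - 321)/(P(√(0 + 5)) + W) = (-264 - 321)/(9/7 - 54) = -585/(-369/7) = -585*(-7/369) = 455/41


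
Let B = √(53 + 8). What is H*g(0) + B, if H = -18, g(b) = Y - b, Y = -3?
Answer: 54 + √61 ≈ 61.810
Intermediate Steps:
g(b) = -3 - b
B = √61 ≈ 7.8102
H*g(0) + B = -18*(-3 - 1*0) + √61 = -18*(-3 + 0) + √61 = -18*(-3) + √61 = 54 + √61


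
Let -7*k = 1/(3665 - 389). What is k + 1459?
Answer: 33457787/22932 ≈ 1459.0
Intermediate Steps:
k = -1/22932 (k = -1/(7*(3665 - 389)) = -⅐/3276 = -⅐*1/3276 = -1/22932 ≈ -4.3607e-5)
k + 1459 = -1/22932 + 1459 = 33457787/22932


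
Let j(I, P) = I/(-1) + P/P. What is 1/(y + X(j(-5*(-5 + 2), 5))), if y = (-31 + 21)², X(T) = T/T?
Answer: 1/101 ≈ 0.0099010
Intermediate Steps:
j(I, P) = 1 - I (j(I, P) = I*(-1) + 1 = -I + 1 = 1 - I)
X(T) = 1
y = 100 (y = (-10)² = 100)
1/(y + X(j(-5*(-5 + 2), 5))) = 1/(100 + 1) = 1/101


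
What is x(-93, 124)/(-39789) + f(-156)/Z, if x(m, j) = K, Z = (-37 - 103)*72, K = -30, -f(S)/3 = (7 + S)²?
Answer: 32720607/4951520 ≈ 6.6082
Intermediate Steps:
f(S) = -3*(7 + S)²
Z = -10080 (Z = -140*72 = -10080)
x(m, j) = -30
x(-93, 124)/(-39789) + f(-156)/Z = -30/(-39789) - 3*(7 - 156)²/(-10080) = -30*(-1/39789) - 3*(-149)²*(-1/10080) = 10/13263 - 3*22201*(-1/10080) = 10/13263 - 66603*(-1/10080) = 10/13263 + 22201/3360 = 32720607/4951520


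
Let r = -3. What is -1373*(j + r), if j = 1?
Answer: 2746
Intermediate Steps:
-1373*(j + r) = -1373*(1 - 3) = -1373*(-2) = 2746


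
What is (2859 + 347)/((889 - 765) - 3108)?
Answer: -1603/1492 ≈ -1.0744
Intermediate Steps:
(2859 + 347)/((889 - 765) - 3108) = 3206/(124 - 3108) = 3206/(-2984) = 3206*(-1/2984) = -1603/1492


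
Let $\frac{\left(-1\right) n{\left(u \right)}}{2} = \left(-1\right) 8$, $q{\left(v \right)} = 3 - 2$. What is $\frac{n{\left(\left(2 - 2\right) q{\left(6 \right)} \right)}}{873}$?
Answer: $\frac{16}{873} \approx 0.018328$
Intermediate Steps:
$q{\left(v \right)} = 1$ ($q{\left(v \right)} = 3 - 2 = 1$)
$n{\left(u \right)} = 16$ ($n{\left(u \right)} = - 2 \left(\left(-1\right) 8\right) = \left(-2\right) \left(-8\right) = 16$)
$\frac{n{\left(\left(2 - 2\right) q{\left(6 \right)} \right)}}{873} = \frac{16}{873}$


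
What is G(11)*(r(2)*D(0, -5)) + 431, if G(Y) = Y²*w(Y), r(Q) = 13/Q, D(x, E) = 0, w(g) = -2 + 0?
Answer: 431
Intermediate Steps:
w(g) = -2
G(Y) = -2*Y² (G(Y) = Y²*(-2) = -2*Y²)
G(11)*(r(2)*D(0, -5)) + 431 = (-2*11²)*((13/2)*0) + 431 = (-2*121)*((13*(½))*0) + 431 = -1573*0 + 431 = -242*0 + 431 = 0 + 431 = 431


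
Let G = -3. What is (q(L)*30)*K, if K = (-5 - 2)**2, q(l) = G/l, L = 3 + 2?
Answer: -882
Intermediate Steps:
L = 5
q(l) = -3/l
K = 49 (K = (-7)**2 = 49)
(q(L)*30)*K = (-3/5*30)*49 = (-3*1/5*30)*49 = -3/5*30*49 = -18*49 = -882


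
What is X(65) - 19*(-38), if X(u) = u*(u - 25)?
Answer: 3322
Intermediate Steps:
X(u) = u*(-25 + u)
X(65) - 19*(-38) = 65*(-25 + 65) - 19*(-38) = 65*40 - 1*(-722) = 2600 + 722 = 3322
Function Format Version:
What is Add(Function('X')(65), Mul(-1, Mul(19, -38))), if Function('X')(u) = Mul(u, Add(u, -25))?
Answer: 3322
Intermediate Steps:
Function('X')(u) = Mul(u, Add(-25, u))
Add(Function('X')(65), Mul(-1, Mul(19, -38))) = Add(Mul(65, Add(-25, 65)), Mul(-1, Mul(19, -38))) = Add(Mul(65, 40), Mul(-1, -722)) = Add(2600, 722) = 3322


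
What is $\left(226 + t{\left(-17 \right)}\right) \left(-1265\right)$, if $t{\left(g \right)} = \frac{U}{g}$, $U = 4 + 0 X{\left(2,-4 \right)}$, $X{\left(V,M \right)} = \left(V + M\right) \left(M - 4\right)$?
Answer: $- \frac{4855070}{17} \approx -2.8559 \cdot 10^{5}$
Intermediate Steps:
$X{\left(V,M \right)} = \left(-4 + M\right) \left(M + V\right)$ ($X{\left(V,M \right)} = \left(M + V\right) \left(-4 + M\right) = \left(-4 + M\right) \left(M + V\right)$)
$U = 4$ ($U = 4 + 0 \left(\left(-4\right)^{2} - -16 - 8 - 8\right) = 4 + 0 \left(16 + 16 - 8 - 8\right) = 4 + 0 \cdot 16 = 4 + 0 = 4$)
$t{\left(g \right)} = \frac{4}{g}$
$\left(226 + t{\left(-17 \right)}\right) \left(-1265\right) = \left(226 + \frac{4}{-17}\right) \left(-1265\right) = \left(226 + 4 \left(- \frac{1}{17}\right)\right) \left(-1265\right) = \left(226 - \frac{4}{17}\right) \left(-1265\right) = \frac{3838}{17} \left(-1265\right) = - \frac{4855070}{17}$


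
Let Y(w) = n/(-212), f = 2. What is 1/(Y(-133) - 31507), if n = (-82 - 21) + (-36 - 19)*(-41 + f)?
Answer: -106/3340763 ≈ -3.1729e-5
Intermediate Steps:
n = 2042 (n = (-82 - 21) + (-36 - 19)*(-41 + 2) = -103 - 55*(-39) = -103 + 2145 = 2042)
Y(w) = -1021/106 (Y(w) = 2042/(-212) = 2042*(-1/212) = -1021/106)
1/(Y(-133) - 31507) = 1/(-1021/106 - 31507) = 1/(-3340763/106) = -106/3340763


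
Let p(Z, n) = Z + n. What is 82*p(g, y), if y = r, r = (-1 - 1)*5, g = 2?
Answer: -656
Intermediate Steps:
r = -10 (r = -2*5 = -10)
y = -10
82*p(g, y) = 82*(2 - 10) = 82*(-8) = -656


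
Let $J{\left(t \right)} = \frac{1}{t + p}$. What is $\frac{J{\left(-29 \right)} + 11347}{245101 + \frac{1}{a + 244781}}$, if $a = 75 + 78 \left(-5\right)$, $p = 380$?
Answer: $\frac{973658695868}{21031520234517} \approx 0.046295$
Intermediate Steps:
$J{\left(t \right)} = \frac{1}{380 + t}$ ($J{\left(t \right)} = \frac{1}{t + 380} = \frac{1}{380 + t}$)
$a = -315$ ($a = 75 - 390 = -315$)
$\frac{J{\left(-29 \right)} + 11347}{245101 + \frac{1}{a + 244781}} = \frac{\frac{1}{380 - 29} + 11347}{245101 + \frac{1}{-315 + 244781}} = \frac{\frac{1}{351} + 11347}{245101 + \frac{1}{244466}} = \frac{3982798}{351 \cdot \frac{59918861067}{244466}} = \frac{3982798}{351} \cdot \frac{244466}{59918861067} = \frac{973658695868}{21031520234517}$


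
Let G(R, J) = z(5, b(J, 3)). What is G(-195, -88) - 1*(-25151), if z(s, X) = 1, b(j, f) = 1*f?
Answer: 25152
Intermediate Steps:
b(j, f) = f
G(R, J) = 1
G(-195, -88) - 1*(-25151) = 1 - 1*(-25151) = 1 + 25151 = 25152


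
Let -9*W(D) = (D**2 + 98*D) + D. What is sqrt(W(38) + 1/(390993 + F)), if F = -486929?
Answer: 5*I*sqrt(29946591787)/35976 ≈ 24.051*I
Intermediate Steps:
W(D) = -11*D - D**2/9 (W(D) = -((D**2 + 98*D) + D)/9 = -(D**2 + 99*D)/9 = -11*D - D**2/9)
sqrt(W(38) + 1/(390993 + F)) = sqrt(-1/9*38*(99 + 38) + 1/(390993 - 486929)) = sqrt(-1/9*38*137 + 1/(-95936)) = sqrt(-5206/9 - 1/95936) = sqrt(-499442825/863424) = 5*I*sqrt(29946591787)/35976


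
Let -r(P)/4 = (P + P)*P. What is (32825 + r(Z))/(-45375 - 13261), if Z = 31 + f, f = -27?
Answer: -32697/58636 ≈ -0.55763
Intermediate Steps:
Z = 4 (Z = 31 - 27 = 4)
r(P) = -8*P² (r(P) = -4*(P + P)*P = -4*2*P*P = -8*P²)
(32825 + r(Z))/(-45375 - 13261) = (32825 - 8*4²)/(-45375 - 13261) = (32825 - 8*16)/(-58636) = (32825 - 128)*(-1/58636) = 32697*(-1/58636) = -32697/58636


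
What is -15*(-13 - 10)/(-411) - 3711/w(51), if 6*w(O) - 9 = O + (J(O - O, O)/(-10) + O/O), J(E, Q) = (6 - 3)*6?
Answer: -7643125/20276 ≈ -376.95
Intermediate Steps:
J(E, Q) = 18 (J(E, Q) = 3*6 = 18)
w(O) = 41/30 + O/6 (w(O) = 3/2 + (O + (18/(-10) + O/O))/6 = 3/2 + (O + (18*(-⅒) + 1))/6 = 3/2 + (O + (-9/5 + 1))/6 = 3/2 + (O - ⅘)/6 = 3/2 + (-⅘ + O)/6 = 3/2 + (-2/15 + O/6) = 41/30 + O/6)
-15*(-13 - 10)/(-411) - 3711/w(51) = -15*(-13 - 10)/(-411) - 3711/(41/30 + (⅙)*51) = -15*(-23)*(-1/411) - 3711/(41/30 + 17/2) = 345*(-1/411) - 3711/148/15 = -115/137 - 3711*15/148 = -115/137 - 55665/148 = -7643125/20276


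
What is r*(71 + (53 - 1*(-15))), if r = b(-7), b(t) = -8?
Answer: -1112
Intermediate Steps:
r = -8
r*(71 + (53 - 1*(-15))) = -8*(71 + (53 - 1*(-15))) = -8*(71 + (53 + 15)) = -8*(71 + 68) = -8*139 = -1112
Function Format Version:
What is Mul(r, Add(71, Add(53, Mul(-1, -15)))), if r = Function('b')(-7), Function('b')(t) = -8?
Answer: -1112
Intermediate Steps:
r = -8
Mul(r, Add(71, Add(53, Mul(-1, -15)))) = Mul(-8, Add(71, Add(53, Mul(-1, -15)))) = Mul(-8, Add(71, Add(53, 15))) = Mul(-8, Add(71, 68)) = Mul(-8, 139) = -1112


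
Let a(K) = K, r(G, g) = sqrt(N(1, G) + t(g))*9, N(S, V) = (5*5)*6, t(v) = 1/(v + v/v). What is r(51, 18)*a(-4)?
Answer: -36*sqrt(54169)/19 ≈ -440.99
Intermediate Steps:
t(v) = 1/(1 + v) (t(v) = 1/(v + 1) = 1/(1 + v))
N(S, V) = 150 (N(S, V) = 25*6 = 150)
r(G, g) = 9*sqrt(150 + 1/(1 + g)) (r(G, g) = sqrt(150 + 1/(1 + g))*9 = 9*sqrt(150 + 1/(1 + g)))
r(51, 18)*a(-4) = (9*sqrt((151 + 150*18)/(1 + 18)))*(-4) = (9*sqrt((151 + 2700)/19))*(-4) = (9*sqrt((1/19)*2851))*(-4) = (9*sqrt(2851/19))*(-4) = (9*(sqrt(54169)/19))*(-4) = (9*sqrt(54169)/19)*(-4) = -36*sqrt(54169)/19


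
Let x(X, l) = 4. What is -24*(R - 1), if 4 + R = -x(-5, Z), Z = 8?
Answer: 216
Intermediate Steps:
R = -8 (R = -4 - 1*4 = -4 - 4 = -8)
-24*(R - 1) = -24*(-8 - 1) = -24*(-9) = 216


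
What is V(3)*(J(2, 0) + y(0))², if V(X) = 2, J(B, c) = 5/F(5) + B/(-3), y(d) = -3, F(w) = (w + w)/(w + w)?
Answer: 32/9 ≈ 3.5556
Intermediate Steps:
F(w) = 1 (F(w) = (2*w)/((2*w)) = (2*w)*(1/(2*w)) = 1)
J(B, c) = 5 - B/3 (J(B, c) = 5/1 + B/(-3) = 5*1 + B*(-⅓) = 5 - B/3)
V(3)*(J(2, 0) + y(0))² = 2*((5 - ⅓*2) - 3)² = 2*((5 - ⅔) - 3)² = 2*(13/3 - 3)² = 2*(4/3)² = 2*(16/9) = 32/9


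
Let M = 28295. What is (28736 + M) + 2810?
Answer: 59841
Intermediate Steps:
(28736 + M) + 2810 = (28736 + 28295) + 2810 = 57031 + 2810 = 59841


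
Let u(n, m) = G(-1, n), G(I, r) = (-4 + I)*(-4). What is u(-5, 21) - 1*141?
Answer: -121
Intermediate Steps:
G(I, r) = 16 - 4*I
u(n, m) = 20 (u(n, m) = 16 - 4*(-1) = 16 + 4 = 20)
u(-5, 21) - 1*141 = 20 - 1*141 = 20 - 141 = -121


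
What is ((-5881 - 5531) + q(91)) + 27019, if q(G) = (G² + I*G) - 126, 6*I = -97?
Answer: 133745/6 ≈ 22291.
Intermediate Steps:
I = -97/6 (I = (⅙)*(-97) = -97/6 ≈ -16.167)
q(G) = -126 + G² - 97*G/6 (q(G) = (G² - 97*G/6) - 126 = -126 + G² - 97*G/6)
((-5881 - 5531) + q(91)) + 27019 = ((-5881 - 5531) + (-126 + 91² - 97/6*91)) + 27019 = (-11412 + (-126 + 8281 - 8827/6)) + 27019 = (-11412 + 40103/6) + 27019 = -28369/6 + 27019 = 133745/6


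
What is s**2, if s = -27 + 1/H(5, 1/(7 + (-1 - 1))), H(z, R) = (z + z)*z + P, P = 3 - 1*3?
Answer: 1819801/2500 ≈ 727.92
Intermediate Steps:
P = 0 (P = 3 - 3 = 0)
H(z, R) = 2*z**2 (H(z, R) = (z + z)*z + 0 = (2*z)*z + 0 = 2*z**2 + 0 = 2*z**2)
s = -1349/50 (s = -27 + 1/(2*5**2) = -27 + 1/(2*25) = -27 + 1/50 = -1349/50 ≈ -26.980)
s**2 = (-1349/50)**2 = 1819801/2500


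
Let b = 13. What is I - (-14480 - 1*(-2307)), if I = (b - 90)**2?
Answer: 18102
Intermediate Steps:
I = 5929 (I = (13 - 90)**2 = (-77)**2 = 5929)
I - (-14480 - 1*(-2307)) = 5929 - (-14480 - 1*(-2307)) = 5929 - (-14480 + 2307) = 5929 - 1*(-12173) = 5929 + 12173 = 18102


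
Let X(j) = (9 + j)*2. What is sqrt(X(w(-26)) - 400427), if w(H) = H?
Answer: I*sqrt(400461) ≈ 632.82*I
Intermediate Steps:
X(j) = 18 + 2*j
sqrt(X(w(-26)) - 400427) = sqrt((18 + 2*(-26)) - 400427) = sqrt((18 - 52) - 400427) = sqrt(-34 - 400427) = sqrt(-400461) = I*sqrt(400461)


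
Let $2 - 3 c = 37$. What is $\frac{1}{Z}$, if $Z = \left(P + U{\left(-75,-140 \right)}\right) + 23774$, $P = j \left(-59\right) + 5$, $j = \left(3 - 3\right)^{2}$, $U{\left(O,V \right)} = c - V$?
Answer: $\frac{3}{71722} \approx 4.1828 \cdot 10^{-5}$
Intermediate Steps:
$c = - \frac{35}{3}$ ($c = \frac{2}{3} - \frac{37}{3} = - \frac{35}{3} \approx -11.667$)
$U{\left(O,V \right)} = - \frac{35}{3} - V$
$j = 0$ ($j = 0^{2} = 0$)
$P = 5$ ($P = 0 \left(-59\right) + 5 = 0 + 5 = 5$)
$Z = \frac{71722}{3}$ ($Z = \left(5 - - \frac{385}{3}\right) + 23774 = \left(5 + \left(- \frac{35}{3} + 140\right)\right) + 23774 = \left(5 + \frac{385}{3}\right) + 23774 = \frac{400}{3} + 23774 = \frac{71722}{3} \approx 23907.0$)
$\frac{1}{Z} = \frac{1}{\frac{71722}{3}} = \frac{3}{71722}$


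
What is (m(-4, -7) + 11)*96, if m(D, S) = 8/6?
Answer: 1184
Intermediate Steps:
m(D, S) = 4/3 (m(D, S) = 8*(⅙) = 4/3)
(m(-4, -7) + 11)*96 = (4/3 + 11)*96 = (37/3)*96 = 1184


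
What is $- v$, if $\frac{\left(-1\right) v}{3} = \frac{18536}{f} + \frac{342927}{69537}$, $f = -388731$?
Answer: $\frac{483580285}{33005113} \approx 14.652$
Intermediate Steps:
$v = - \frac{483580285}{33005113}$ ($v = - 3 \left(\frac{18536}{-388731} + \frac{342927}{69537}\right) = - 3 \left(18536 \left(- \frac{1}{388731}\right) + 342927 \cdot \frac{1}{69537}\right) = - 3 \left(- \frac{2648}{55533} + \frac{8793}{1783}\right) = \left(-3\right) \frac{483580285}{99015339} = - \frac{483580285}{33005113} \approx -14.652$)
$- v = \left(-1\right) \left(- \frac{483580285}{33005113}\right) = \frac{483580285}{33005113}$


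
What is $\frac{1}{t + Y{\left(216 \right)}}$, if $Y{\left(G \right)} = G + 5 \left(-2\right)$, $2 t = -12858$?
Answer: $- \frac{1}{6223} \approx -0.00016069$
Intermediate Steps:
$t = -6429$ ($t = \frac{1}{2} \left(-12858\right) = -6429$)
$Y{\left(G \right)} = -10 + G$ ($Y{\left(G \right)} = G - 10 = -10 + G$)
$\frac{1}{t + Y{\left(216 \right)}} = \frac{1}{-6429 + \left(-10 + 216\right)} = \frac{1}{-6429 + 206} = \frac{1}{-6223} = - \frac{1}{6223}$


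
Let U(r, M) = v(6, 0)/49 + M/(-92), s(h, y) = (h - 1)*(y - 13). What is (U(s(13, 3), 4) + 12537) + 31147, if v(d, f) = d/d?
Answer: 49231842/1127 ≈ 43684.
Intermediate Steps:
s(h, y) = (-1 + h)*(-13 + y)
v(d, f) = 1
U(r, M) = 1/49 - M/92 (U(r, M) = 1/49 + M/(-92) = 1*(1/49) + M*(-1/92) = 1/49 - M/92)
(U(s(13, 3), 4) + 12537) + 31147 = ((1/49 - 1/92*4) + 12537) + 31147 = ((1/49 - 1/23) + 12537) + 31147 = (-26/1127 + 12537) + 31147 = 14129173/1127 + 31147 = 49231842/1127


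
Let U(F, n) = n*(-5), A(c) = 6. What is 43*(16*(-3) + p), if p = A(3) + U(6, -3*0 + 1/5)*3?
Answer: -1935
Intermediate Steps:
U(F, n) = -5*n
p = 3 (p = 6 - 5*(-3*0 + 1/5)*3 = 6 - 5*(0 + 1/5)*3 = 6 - 5*1/5*3 = 6 - 1*3 = 6 - 3 = 3)
43*(16*(-3) + p) = 43*(16*(-3) + 3) = 43*(-48 + 3) = 43*(-45) = -1935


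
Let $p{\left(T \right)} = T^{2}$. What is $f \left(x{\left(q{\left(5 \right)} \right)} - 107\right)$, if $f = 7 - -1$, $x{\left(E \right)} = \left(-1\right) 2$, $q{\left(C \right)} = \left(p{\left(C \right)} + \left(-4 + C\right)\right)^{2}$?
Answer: $-872$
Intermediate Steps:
$q{\left(C \right)} = \left(-4 + C + C^{2}\right)^{2}$ ($q{\left(C \right)} = \left(C^{2} + \left(-4 + C\right)\right)^{2} = \left(-4 + C + C^{2}\right)^{2}$)
$x{\left(E \right)} = -2$
$f = 8$ ($f = 7 + 1 = 8$)
$f \left(x{\left(q{\left(5 \right)} \right)} - 107\right) = 8 \left(-2 - 107\right) = 8 \left(-109\right) = -872$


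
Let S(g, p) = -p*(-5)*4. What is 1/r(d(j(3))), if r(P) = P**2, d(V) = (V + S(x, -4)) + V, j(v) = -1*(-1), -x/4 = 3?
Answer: 1/6084 ≈ 0.00016437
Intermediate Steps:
x = -12 (x = -4*3 = -12)
j(v) = 1
S(g, p) = 20*p (S(g, p) = -(-5*p)*4 = -(-20)*p = 20*p)
d(V) = -80 + 2*V (d(V) = (V + 20*(-4)) + V = (V - 80) + V = (-80 + V) + V = -80 + 2*V)
1/r(d(j(3))) = 1/((-80 + 2*1)**2) = 1/((-80 + 2)**2) = 1/((-78)**2) = 1/6084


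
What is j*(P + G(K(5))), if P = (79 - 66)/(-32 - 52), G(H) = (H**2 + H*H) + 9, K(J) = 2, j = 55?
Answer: 77825/84 ≈ 926.49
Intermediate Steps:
G(H) = 9 + 2*H**2 (G(H) = (H**2 + H**2) + 9 = 2*H**2 + 9 = 9 + 2*H**2)
P = -13/84 (P = 13/(-84) = 13*(-1/84) = -13/84 ≈ -0.15476)
j*(P + G(K(5))) = 55*(-13/84 + (9 + 2*2**2)) = 55*(-13/84 + (9 + 2*4)) = 55*(-13/84 + (9 + 8)) = 55*(-13/84 + 17) = 55*(1415/84) = 77825/84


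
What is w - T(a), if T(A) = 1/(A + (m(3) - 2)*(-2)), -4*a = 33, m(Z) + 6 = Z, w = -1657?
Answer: -11603/7 ≈ -1657.6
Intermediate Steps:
m(Z) = -6 + Z
a = -33/4 (a = -1/4*33 = -33/4 ≈ -8.2500)
T(A) = 1/(10 + A) (T(A) = 1/(A + ((-6 + 3) - 2)*(-2)) = 1/(A + (-3 - 2)*(-2)) = 1/(A - 5*(-2)) = 1/(A + 10) = 1/(10 + A))
w - T(a) = -1657 - 1/(10 - 33/4) = -1657 - 1/7/4 = -1657 - 1*4/7 = -1657 - 4/7 = -11603/7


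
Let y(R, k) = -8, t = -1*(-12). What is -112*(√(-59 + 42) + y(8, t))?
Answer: 896 - 112*I*√17 ≈ 896.0 - 461.79*I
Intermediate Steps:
t = 12
-112*(√(-59 + 42) + y(8, t)) = -112*(√(-59 + 42) - 8) = -112*(√(-17) - 8) = -112*(I*√17 - 8) = -112*(-8 + I*√17) = 896 - 112*I*√17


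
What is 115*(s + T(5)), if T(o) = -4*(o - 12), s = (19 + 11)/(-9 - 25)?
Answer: 53015/17 ≈ 3118.5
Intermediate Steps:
s = -15/17 (s = 30/(-34) = 30*(-1/34) = -15/17 ≈ -0.88235)
T(o) = 48 - 4*o (T(o) = -4*(-12 + o) = 48 - 4*o)
115*(s + T(5)) = 115*(-15/17 + (48 - 4*5)) = 115*(-15/17 + (48 - 20)) = 115*(-15/17 + 28) = 115*(461/17) = 53015/17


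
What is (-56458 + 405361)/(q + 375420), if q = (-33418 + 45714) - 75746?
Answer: 116301/103990 ≈ 1.1184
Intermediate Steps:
q = -63450 (q = 12296 - 75746 = -63450)
(-56458 + 405361)/(q + 375420) = (-56458 + 405361)/(-63450 + 375420) = 348903/311970 = 348903*(1/311970) = 116301/103990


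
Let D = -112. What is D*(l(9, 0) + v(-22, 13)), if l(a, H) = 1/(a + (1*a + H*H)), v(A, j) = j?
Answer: -13160/9 ≈ -1462.2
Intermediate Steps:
l(a, H) = 1/(H² + 2*a) (l(a, H) = 1/(a + (a + H²)) = 1/(H² + 2*a))
D*(l(9, 0) + v(-22, 13)) = -112*(1/(0² + 2*9) + 13) = -112*(1/(0 + 18) + 13) = -112*(1/18 + 13) = -112*235/18 = -13160/9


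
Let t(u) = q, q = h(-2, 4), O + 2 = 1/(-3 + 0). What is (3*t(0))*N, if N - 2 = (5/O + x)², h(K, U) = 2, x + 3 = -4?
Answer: 25164/49 ≈ 513.55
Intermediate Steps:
x = -7 (x = -3 - 4 = -7)
O = -7/3 (O = -2 + 1/(-3 + 0) = -2 + 1/(-3) = -2 - ⅓ = -7/3 ≈ -2.3333)
q = 2
t(u) = 2
N = 4194/49 (N = 2 + (5/(-7/3) - 7)² = 2 + (5*(-3/7) - 7)² = 2 + (-15/7 - 7)² = 2 + (-64/7)² = 2 + 4096/49 = 4194/49 ≈ 85.592)
(3*t(0))*N = (3*2)*(4194/49) = 6*(4194/49) = 25164/49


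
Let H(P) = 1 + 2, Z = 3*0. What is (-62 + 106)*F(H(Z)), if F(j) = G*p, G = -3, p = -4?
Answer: 528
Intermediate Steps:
Z = 0
H(P) = 3
F(j) = 12 (F(j) = -3*(-4) = 12)
(-62 + 106)*F(H(Z)) = (-62 + 106)*12 = 44*12 = 528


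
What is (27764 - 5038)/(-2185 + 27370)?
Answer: 22726/25185 ≈ 0.90236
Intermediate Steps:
(27764 - 5038)/(-2185 + 27370) = 22726/25185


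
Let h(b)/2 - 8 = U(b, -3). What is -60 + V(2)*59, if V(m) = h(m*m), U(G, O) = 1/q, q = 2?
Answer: 943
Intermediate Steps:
U(G, O) = 1/2
h(b) = 17 (h(b) = 16 + 2*(1/2) = 16 + 1 = 17)
V(m) = 17
-60 + V(2)*59 = -60 + 17*59 = -60 + 1003 = 943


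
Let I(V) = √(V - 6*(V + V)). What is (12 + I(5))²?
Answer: (12 + I*√55)² ≈ 89.0 + 177.99*I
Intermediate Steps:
I(V) = √11*√(-V) (I(V) = √(V - 12*V) = √(-11*V) = √11*√(-V))
(12 + I(5))² = (12 + √11*√(-1*5))² = (12 + √11*√(-5))² = (12 + √11*(I*√5))² = (12 + I*√55)²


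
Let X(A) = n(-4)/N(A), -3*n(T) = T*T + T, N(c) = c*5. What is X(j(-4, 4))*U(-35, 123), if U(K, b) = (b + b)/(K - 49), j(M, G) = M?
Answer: -41/70 ≈ -0.58571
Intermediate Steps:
N(c) = 5*c
n(T) = -T/3 - T**2/3 (n(T) = -(T*T + T)/3 = -(T**2 + T)/3 = -(T + T**2)/3 = -T/3 - T**2/3)
U(K, b) = 2*b/(-49 + K) (U(K, b) = (2*b)/(-49 + K) = 2*b/(-49 + K))
X(A) = -4/(5*A) (X(A) = (-1/3*(-4)*(1 - 4))/((5*A)) = (-1/3*(-4)*(-3))*(1/(5*A)) = -4/(5*A))
X(j(-4, 4))*U(-35, 123) = (-4/5/(-4))*(2*123/(-49 - 35)) = (-4/5*(-1/4))*(2*123/(-84)) = (2*123*(-1/84))/5 = (1/5)*(-41/14) = -41/70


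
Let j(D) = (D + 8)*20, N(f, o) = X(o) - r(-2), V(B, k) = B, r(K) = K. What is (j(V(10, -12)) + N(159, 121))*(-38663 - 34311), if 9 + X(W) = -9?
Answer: -25103056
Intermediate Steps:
X(W) = -18 (X(W) = -9 - 9 = -18)
N(f, o) = -16 (N(f, o) = -18 - 1*(-2) = -18 + 2 = -16)
j(D) = 160 + 20*D (j(D) = (8 + D)*20 = 160 + 20*D)
(j(V(10, -12)) + N(159, 121))*(-38663 - 34311) = ((160 + 20*10) - 16)*(-38663 - 34311) = ((160 + 200) - 16)*(-72974) = (360 - 16)*(-72974) = 344*(-72974) = -25103056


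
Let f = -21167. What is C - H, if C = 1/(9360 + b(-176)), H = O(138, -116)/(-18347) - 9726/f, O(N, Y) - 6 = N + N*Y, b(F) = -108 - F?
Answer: -4847830636931/3661372747172 ≈ -1.3240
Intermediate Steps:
O(N, Y) = 6 + N + N*Y (O(N, Y) = 6 + (N + N*Y) = 6 + N + N*Y)
H = 514236210/388350949 (H = (6 + 138 + 138*(-116))/(-18347) - 9726/(-21167) = (6 + 138 - 16008)*(-1/18347) - 9726*(-1/21167) = -15864*(-1/18347) + 9726/21167 = 15864/18347 + 9726/21167 = 514236210/388350949 ≈ 1.3242)
C = 1/9428 (C = 1/(9360 + (-108 - 1*(-176))) = 1/(9360 + (-108 + 176)) = 1/(9360 + 68) = 1/9428 ≈ 0.00010607)
C - H = 1/9428 - 1*514236210/388350949 = 1/9428 - 514236210/388350949 = -4847830636931/3661372747172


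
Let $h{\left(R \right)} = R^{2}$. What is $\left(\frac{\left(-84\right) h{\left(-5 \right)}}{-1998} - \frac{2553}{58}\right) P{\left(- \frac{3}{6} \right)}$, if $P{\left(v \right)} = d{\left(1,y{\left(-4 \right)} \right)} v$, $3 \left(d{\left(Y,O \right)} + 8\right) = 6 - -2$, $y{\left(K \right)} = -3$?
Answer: $- \frac{3319396}{28971} \approx -114.58$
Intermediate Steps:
$d{\left(Y,O \right)} = - \frac{16}{3}$ ($d{\left(Y,O \right)} = -8 + \frac{6 - -2}{3} = -8 + \frac{6 + 2}{3} = -8 + \frac{1}{3} \cdot 8 = -8 + \frac{8}{3} = - \frac{16}{3}$)
$P{\left(v \right)} = - \frac{16 v}{3}$
$\left(\frac{\left(-84\right) h{\left(-5 \right)}}{-1998} - \frac{2553}{58}\right) P{\left(- \frac{3}{6} \right)} = \left(\frac{\left(-84\right) \left(-5\right)^{2}}{-1998} - \frac{2553}{58}\right) \left(- \frac{16 \left(- \frac{3}{6}\right)}{3}\right) = \left(\left(-84\right) 25 \left(- \frac{1}{1998}\right) - \frac{2553}{58}\right) \left(- \frac{16 \left(\left(-3\right) \frac{1}{6}\right)}{3}\right) = \left(\left(-2100\right) \left(- \frac{1}{1998}\right) - \frac{2553}{58}\right) \left(\left(- \frac{16}{3}\right) \left(- \frac{1}{2}\right)\right) = \left(\frac{350}{333} - \frac{2553}{58}\right) \frac{8}{3} = \left(- \frac{829849}{19314}\right) \frac{8}{3} = - \frac{3319396}{28971}$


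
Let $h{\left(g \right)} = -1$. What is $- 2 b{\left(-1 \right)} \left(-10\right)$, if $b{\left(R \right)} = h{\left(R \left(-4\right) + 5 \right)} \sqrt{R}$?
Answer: $- 20 i \approx - 20.0 i$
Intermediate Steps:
$b{\left(R \right)} = - \sqrt{R}$
$- 2 b{\left(-1 \right)} \left(-10\right) = - 2 \left(- \sqrt{-1}\right) \left(-10\right) = - 2 \left(- i\right) \left(-10\right) = 2 i \left(-10\right) = - 20 i$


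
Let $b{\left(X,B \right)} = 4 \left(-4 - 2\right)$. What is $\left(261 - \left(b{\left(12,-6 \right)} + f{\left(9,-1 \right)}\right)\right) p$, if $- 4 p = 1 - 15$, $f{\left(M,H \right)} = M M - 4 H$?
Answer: $700$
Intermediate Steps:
$b{\left(X,B \right)} = -24$ ($b{\left(X,B \right)} = 4 \left(-6\right) = -24$)
$f{\left(M,H \right)} = M^{2} - 4 H$
$p = \frac{7}{2}$ ($p = - \frac{1 - 15}{4} = \left(- \frac{1}{4}\right) \left(-14\right) = \frac{7}{2} \approx 3.5$)
$\left(261 - \left(b{\left(12,-6 \right)} + f{\left(9,-1 \right)}\right)\right) p = \left(261 - \left(-24 - \left(-4 - 9^{2}\right)\right)\right) \frac{7}{2} = \left(261 - \left(-24 + \left(81 + 4\right)\right)\right) \frac{7}{2} = \left(261 - \left(-24 + 85\right)\right) \frac{7}{2} = \left(261 - 61\right) \frac{7}{2} = 200 \cdot \frac{7}{2} = 700$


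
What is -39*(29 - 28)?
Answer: -39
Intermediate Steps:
-39*(29 - 28) = -39*1 = -39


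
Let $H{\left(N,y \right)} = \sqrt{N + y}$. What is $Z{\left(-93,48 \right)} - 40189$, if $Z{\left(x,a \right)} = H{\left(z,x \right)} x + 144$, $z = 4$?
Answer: $-40045 - 93 i \sqrt{89} \approx -40045.0 - 877.36 i$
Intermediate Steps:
$Z{\left(x,a \right)} = 144 + x \sqrt{4 + x}$ ($Z{\left(x,a \right)} = \sqrt{4 + x} x + 144 = x \sqrt{4 + x} + 144 = 144 + x \sqrt{4 + x}$)
$Z{\left(-93,48 \right)} - 40189 = \left(144 - 93 \sqrt{4 - 93}\right) - 40189 = \left(144 - 93 \sqrt{-89}\right) - 40189 = \left(144 - 93 i \sqrt{89}\right) - 40189 = -40045 - 93 i \sqrt{89}$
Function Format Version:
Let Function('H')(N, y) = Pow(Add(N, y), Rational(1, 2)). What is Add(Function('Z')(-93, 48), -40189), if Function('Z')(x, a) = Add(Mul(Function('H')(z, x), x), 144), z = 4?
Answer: Add(-40045, Mul(-93, I, Pow(89, Rational(1, 2)))) ≈ Add(-40045., Mul(-877.36, I))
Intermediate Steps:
Function('Z')(x, a) = Add(144, Mul(x, Pow(Add(4, x), Rational(1, 2)))) (Function('Z')(x, a) = Add(Mul(Pow(Add(4, x), Rational(1, 2)), x), 144) = Add(Mul(x, Pow(Add(4, x), Rational(1, 2))), 144) = Add(144, Mul(x, Pow(Add(4, x), Rational(1, 2)))))
Add(Function('Z')(-93, 48), -40189) = Add(Add(144, Mul(-93, Pow(Add(4, -93), Rational(1, 2)))), -40189) = Add(Add(144, Mul(-93, Pow(-89, Rational(1, 2)))), -40189) = Add(Add(144, Mul(-93, Mul(I, Pow(89, Rational(1, 2))))), -40189) = Add(Add(144, Mul(-93, I, Pow(89, Rational(1, 2)))), -40189) = Add(-40045, Mul(-93, I, Pow(89, Rational(1, 2))))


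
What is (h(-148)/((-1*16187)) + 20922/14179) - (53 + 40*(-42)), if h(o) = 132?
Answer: 33978042487/20865043 ≈ 1628.5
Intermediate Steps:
(h(-148)/((-1*16187)) + 20922/14179) - (53 + 40*(-42)) = (132/((-1*16187)) + 20922/14179) - (53 + 40*(-42)) = (132/(-16187) + 20922*(1/14179)) - (53 - 1680) = (132*(-1/16187) + 1902/1289) - 1*(-1627) = (-132/16187 + 1902/1289) + 1627 = 30617526/20865043 + 1627 = 33978042487/20865043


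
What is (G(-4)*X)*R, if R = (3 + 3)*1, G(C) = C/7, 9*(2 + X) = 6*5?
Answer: -32/7 ≈ -4.5714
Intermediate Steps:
X = 4/3 (X = -2 + (6*5)/9 = -2 + (⅑)*30 = -2 + 10/3 = 4/3 ≈ 1.3333)
G(C) = C/7 (G(C) = C*(⅐) = C/7)
R = 6 (R = 6*1 = 6)
(G(-4)*X)*R = (((⅐)*(-4))*(4/3))*6 = -4/7*4/3*6 = -16/21*6 = -32/7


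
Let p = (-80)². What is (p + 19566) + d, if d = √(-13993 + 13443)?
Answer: 25966 + 5*I*√22 ≈ 25966.0 + 23.452*I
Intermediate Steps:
p = 6400
d = 5*I*√22 (d = √(-550) = 5*I*√22 ≈ 23.452*I)
(p + 19566) + d = (6400 + 19566) + 5*I*√22 = 25966 + 5*I*√22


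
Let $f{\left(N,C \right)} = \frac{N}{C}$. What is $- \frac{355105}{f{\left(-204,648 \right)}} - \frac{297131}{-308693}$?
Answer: $\frac{5919400150537}{5247781} \approx 1.128 \cdot 10^{6}$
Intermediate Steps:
$- \frac{355105}{f{\left(-204,648 \right)}} - \frac{297131}{-308693} = - \frac{355105}{\left(-204\right) \frac{1}{648}} - \frac{297131}{-308693} = - \frac{355105}{\left(-204\right) \frac{1}{648}} - - \frac{297131}{308693} = - \frac{355105}{- \frac{17}{54}} + \frac{297131}{308693} = \left(-355105\right) \left(- \frac{54}{17}\right) + \frac{297131}{308693} = \frac{19175670}{17} + \frac{297131}{308693} = \frac{5919400150537}{5247781}$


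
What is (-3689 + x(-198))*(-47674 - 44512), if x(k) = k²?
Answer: -3273985790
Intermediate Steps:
(-3689 + x(-198))*(-47674 - 44512) = (-3689 + (-198)²)*(-47674 - 44512) = (-3689 + 39204)*(-92186) = 35515*(-92186) = -3273985790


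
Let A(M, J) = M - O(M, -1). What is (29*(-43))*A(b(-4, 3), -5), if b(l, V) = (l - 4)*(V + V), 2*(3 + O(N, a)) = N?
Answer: 26187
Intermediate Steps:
O(N, a) = -3 + N/2
b(l, V) = 2*V*(-4 + l) (b(l, V) = (-4 + l)*(2*V) = 2*V*(-4 + l))
A(M, J) = 3 + M/2 (A(M, J) = M - (-3 + M/2) = M + (3 - M/2) = 3 + M/2)
(29*(-43))*A(b(-4, 3), -5) = (29*(-43))*(3 + (2*3*(-4 - 4))/2) = -1247*(3 + (2*3*(-8))/2) = -1247*(3 + (1/2)*(-48)) = -1247*(3 - 24) = -1247*(-21) = 26187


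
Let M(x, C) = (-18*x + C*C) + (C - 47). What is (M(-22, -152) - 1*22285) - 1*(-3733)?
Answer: 4749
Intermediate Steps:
M(x, C) = -47 + C + C² - 18*x (M(x, C) = (-18*x + C²) + (-47 + C) = (C² - 18*x) + (-47 + C) = -47 + C + C² - 18*x)
(M(-22, -152) - 1*22285) - 1*(-3733) = ((-47 - 152 + (-152)² - 18*(-22)) - 1*22285) - 1*(-3733) = ((-47 - 152 + 23104 + 396) - 22285) + 3733 = (23301 - 22285) + 3733 = 1016 + 3733 = 4749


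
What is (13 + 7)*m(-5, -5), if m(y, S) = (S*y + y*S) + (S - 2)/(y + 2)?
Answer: 3140/3 ≈ 1046.7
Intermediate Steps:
m(y, S) = (-2 + S)/(2 + y) + 2*S*y (m(y, S) = (S*y + S*y) + (-2 + S)/(2 + y) = 2*S*y + (-2 + S)/(2 + y) = (-2 + S)/(2 + y) + 2*S*y)
(13 + 7)*m(-5, -5) = (13 + 7)*((-2 - 5 + 2*(-5)*(-5)**2 + 4*(-5)*(-5))/(2 - 5)) = 20*((-2 - 5 + 2*(-5)*25 + 100)/(-3)) = 20*(-(-2 - 5 - 250 + 100)/3) = 20*(-1/3*(-157)) = 20*(157/3) = 3140/3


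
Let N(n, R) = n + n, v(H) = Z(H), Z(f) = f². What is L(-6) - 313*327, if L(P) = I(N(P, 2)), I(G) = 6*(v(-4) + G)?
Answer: -102327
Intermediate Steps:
v(H) = H²
N(n, R) = 2*n
I(G) = 96 + 6*G (I(G) = 6*((-4)² + G) = 6*(16 + G) = 96 + 6*G)
L(P) = 96 + 12*P (L(P) = 96 + 6*(2*P) = 96 + 12*P)
L(-6) - 313*327 = (96 + 12*(-6)) - 313*327 = (96 - 72) - 102351 = 24 - 102351 = -102327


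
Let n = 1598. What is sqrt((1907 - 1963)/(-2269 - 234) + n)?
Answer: 5*sqrt(400464982)/2503 ≈ 39.975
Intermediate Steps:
sqrt((1907 - 1963)/(-2269 - 234) + n) = sqrt((1907 - 1963)/(-2269 - 234) + 1598) = sqrt(-56/(-2503) + 1598) = sqrt(-56*(-1/2503) + 1598) = sqrt(56/2503 + 1598) = sqrt(3999850/2503) = 5*sqrt(400464982)/2503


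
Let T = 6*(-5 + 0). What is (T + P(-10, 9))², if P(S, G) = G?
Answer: 441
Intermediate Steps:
T = -30 (T = 6*(-5) = -30)
(T + P(-10, 9))² = (-30 + 9)² = (-21)² = 441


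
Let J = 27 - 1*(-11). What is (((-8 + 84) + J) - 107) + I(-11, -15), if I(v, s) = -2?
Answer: 5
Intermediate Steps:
J = 38 (J = 27 + 11 = 38)
(((-8 + 84) + J) - 107) + I(-11, -15) = (((-8 + 84) + 38) - 107) - 2 = ((76 + 38) - 107) - 2 = (114 - 107) - 2 = 7 - 2 = 5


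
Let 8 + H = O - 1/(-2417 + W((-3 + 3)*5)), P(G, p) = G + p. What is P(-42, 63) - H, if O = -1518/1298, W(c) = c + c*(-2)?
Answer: 4302201/142603 ≈ 30.169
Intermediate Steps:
W(c) = -c (W(c) = c - 2*c = -c)
O = -69/59 (O = -1518*1/1298 = -69/59 ≈ -1.1695)
H = -1307538/142603 (H = -8 + (-69/59 - 1/(-2417 - (-3 + 3)*5)) = -8 + (-69/59 - 1/(-2417 - 0*5)) = -8 + (-69/59 - 1/(-2417 - 1*0)) = -8 + (-69/59 - 1/(-2417 + 0)) = -8 + (-69/59 - 1/(-2417)) = -8 + (-69/59 - 1*(-1/2417)) = -8 + (-69/59 + 1/2417) = -8 - 166714/142603 = -1307538/142603 ≈ -9.1691)
P(-42, 63) - H = (-42 + 63) - 1*(-1307538/142603) = 21 + 1307538/142603 = 4302201/142603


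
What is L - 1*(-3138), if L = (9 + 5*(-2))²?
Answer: 3139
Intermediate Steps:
L = 1 (L = (9 - 10)² = (-1)² = 1)
L - 1*(-3138) = 1 - 1*(-3138) = 1 + 3138 = 3139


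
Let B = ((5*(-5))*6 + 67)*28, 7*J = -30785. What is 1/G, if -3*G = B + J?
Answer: 21/47053 ≈ 0.00044631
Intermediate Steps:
J = -30785/7 (J = (1/7)*(-30785) = -30785/7 ≈ -4397.9)
B = -2324 (B = (-25*6 + 67)*28 = (-150 + 67)*28 = -83*28 = -2324)
G = 47053/21 (G = -(-2324 - 30785/7)/3 = -1/3*(-47053/7) = 47053/21 ≈ 2240.6)
1/G = 1/(47053/21) = 21/47053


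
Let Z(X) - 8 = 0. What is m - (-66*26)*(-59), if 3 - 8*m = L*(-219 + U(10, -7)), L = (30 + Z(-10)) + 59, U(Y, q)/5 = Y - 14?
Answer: -393383/4 ≈ -98346.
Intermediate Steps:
Z(X) = 8 (Z(X) = 8 + 0 = 8)
U(Y, q) = -70 + 5*Y (U(Y, q) = 5*(Y - 14) = 5*(-14 + Y) = -70 + 5*Y)
L = 97 (L = (30 + 8) + 59 = 38 + 59 = 97)
m = 11593/4 (m = 3/8 - 97*(-219 + (-70 + 5*10))/8 = 3/8 - 97*(-219 + (-70 + 50))/8 = 3/8 - 97*(-219 - 20)/8 = 3/8 - 97*(-239)/8 = 3/8 - ⅛*(-23183) = 3/8 + 23183/8 = 11593/4 ≈ 2898.3)
m - (-66*26)*(-59) = 11593/4 - (-66*26)*(-59) = 11593/4 - (-1716)*(-59) = 11593/4 - 1*101244 = 11593/4 - 101244 = -393383/4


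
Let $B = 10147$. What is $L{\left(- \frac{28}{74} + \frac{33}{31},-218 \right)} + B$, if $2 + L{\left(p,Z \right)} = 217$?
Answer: $10362$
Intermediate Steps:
$L{\left(p,Z \right)} = 215$ ($L{\left(p,Z \right)} = -2 + 217 = 215$)
$L{\left(- \frac{28}{74} + \frac{33}{31},-218 \right)} + B = 215 + 10147 = 10362$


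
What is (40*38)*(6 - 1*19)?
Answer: -19760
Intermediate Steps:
(40*38)*(6 - 1*19) = 1520*(6 - 19) = 1520*(-13) = -19760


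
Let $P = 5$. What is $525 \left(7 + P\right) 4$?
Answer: $25200$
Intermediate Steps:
$525 \left(7 + P\right) 4 = 525 \left(7 + 5\right) 4 = 525 \cdot 12 \cdot 4 = 525 \cdot 48 = 25200$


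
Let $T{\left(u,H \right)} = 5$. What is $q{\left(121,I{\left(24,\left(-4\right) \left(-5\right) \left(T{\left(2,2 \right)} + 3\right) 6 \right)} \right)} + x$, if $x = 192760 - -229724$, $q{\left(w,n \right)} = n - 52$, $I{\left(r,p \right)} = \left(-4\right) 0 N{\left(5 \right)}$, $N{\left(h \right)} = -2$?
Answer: $422432$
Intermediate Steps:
$I{\left(r,p \right)} = 0$ ($I{\left(r,p \right)} = \left(-4\right) 0 \left(-2\right) = 0 \left(-2\right) = 0$)
$q{\left(w,n \right)} = -52 + n$
$x = 422484$ ($x = 192760 + 229724 = 422484$)
$q{\left(121,I{\left(24,\left(-4\right) \left(-5\right) \left(T{\left(2,2 \right)} + 3\right) 6 \right)} \right)} + x = \left(-52 + 0\right) + 422484 = -52 + 422484 = 422432$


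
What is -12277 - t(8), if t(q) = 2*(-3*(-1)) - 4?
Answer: -12279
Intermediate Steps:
t(q) = 2 (t(q) = 2*3 - 4 = 6 - 4 = 2)
-12277 - t(8) = -12277 - 1*2 = -12277 - 2 = -12279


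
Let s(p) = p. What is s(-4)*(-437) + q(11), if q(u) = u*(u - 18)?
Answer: 1671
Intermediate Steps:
q(u) = u*(-18 + u)
s(-4)*(-437) + q(11) = -4*(-437) + 11*(-18 + 11) = 1748 + 11*(-7) = 1748 - 77 = 1671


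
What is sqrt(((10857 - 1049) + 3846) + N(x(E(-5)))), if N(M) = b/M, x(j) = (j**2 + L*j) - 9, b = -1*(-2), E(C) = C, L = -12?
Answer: sqrt(19716414)/38 ≈ 116.85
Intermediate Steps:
b = 2
x(j) = -9 + j**2 - 12*j (x(j) = (j**2 - 12*j) - 9 = -9 + j**2 - 12*j)
N(M) = 2/M
sqrt(((10857 - 1049) + 3846) + N(x(E(-5)))) = sqrt(((10857 - 1049) + 3846) + 2/(-9 + (-5)**2 - 12*(-5))) = sqrt((9808 + 3846) + 2/(-9 + 25 + 60)) = sqrt(13654 + 2/76) = sqrt(13654 + 2*(1/76)) = sqrt(13654 + 1/38) = sqrt(518853/38) = sqrt(19716414)/38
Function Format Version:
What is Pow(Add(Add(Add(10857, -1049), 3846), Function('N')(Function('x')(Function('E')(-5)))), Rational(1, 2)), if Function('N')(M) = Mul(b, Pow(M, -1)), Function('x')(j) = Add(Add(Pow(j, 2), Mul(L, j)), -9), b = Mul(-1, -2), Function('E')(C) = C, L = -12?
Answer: Mul(Rational(1, 38), Pow(19716414, Rational(1, 2))) ≈ 116.85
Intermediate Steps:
b = 2
Function('x')(j) = Add(-9, Pow(j, 2), Mul(-12, j)) (Function('x')(j) = Add(Add(Pow(j, 2), Mul(-12, j)), -9) = Add(-9, Pow(j, 2), Mul(-12, j)))
Function('N')(M) = Mul(2, Pow(M, -1))
Pow(Add(Add(Add(10857, -1049), 3846), Function('N')(Function('x')(Function('E')(-5)))), Rational(1, 2)) = Pow(Add(Add(Add(10857, -1049), 3846), Mul(2, Pow(Add(-9, Pow(-5, 2), Mul(-12, -5)), -1))), Rational(1, 2)) = Pow(Add(Add(9808, 3846), Mul(2, Pow(Add(-9, 25, 60), -1))), Rational(1, 2)) = Pow(Add(13654, Mul(2, Pow(76, -1))), Rational(1, 2)) = Pow(Add(13654, Mul(2, Rational(1, 76))), Rational(1, 2)) = Pow(Add(13654, Rational(1, 38)), Rational(1, 2)) = Pow(Rational(518853, 38), Rational(1, 2)) = Mul(Rational(1, 38), Pow(19716414, Rational(1, 2)))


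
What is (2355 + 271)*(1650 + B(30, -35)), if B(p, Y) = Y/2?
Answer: 4286945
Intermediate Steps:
B(p, Y) = Y/2 (B(p, Y) = Y*(½) = Y/2)
(2355 + 271)*(1650 + B(30, -35)) = (2355 + 271)*(1650 + (½)*(-35)) = 2626*(1650 - 35/2) = 2626*(3265/2) = 4286945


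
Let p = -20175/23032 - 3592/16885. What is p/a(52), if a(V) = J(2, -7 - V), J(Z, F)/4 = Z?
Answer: -423385819/3111162560 ≈ -0.13609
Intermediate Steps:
J(Z, F) = 4*Z
a(V) = 8 (a(V) = 4*2 = 8)
p = -423385819/388895320 (p = -20175*1/23032 - 3592*1/16885 = -20175/23032 - 3592/16885 = -423385819/388895320 ≈ -1.0887)
p/a(52) = -423385819/388895320/8 = -423385819/388895320*⅛ = -423385819/3111162560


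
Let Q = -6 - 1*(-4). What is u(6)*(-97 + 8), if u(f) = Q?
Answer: 178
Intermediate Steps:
Q = -2 (Q = -6 + 4 = -2)
u(f) = -2
u(6)*(-97 + 8) = -2*(-97 + 8) = -2*(-89) = 178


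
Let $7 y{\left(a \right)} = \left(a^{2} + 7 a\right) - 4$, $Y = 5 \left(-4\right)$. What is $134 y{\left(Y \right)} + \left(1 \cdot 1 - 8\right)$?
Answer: $\frac{34255}{7} \approx 4893.6$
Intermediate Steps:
$Y = -20$
$y{\left(a \right)} = - \frac{4}{7} + a + \frac{a^{2}}{7}$ ($y{\left(a \right)} = \frac{\left(a^{2} + 7 a\right) - 4}{7} = \frac{-4 + a^{2} + 7 a}{7} = - \frac{4}{7} + a + \frac{a^{2}}{7}$)
$134 y{\left(Y \right)} + \left(1 \cdot 1 - 8\right) = 134 \left(- \frac{4}{7} - 20 + \frac{\left(-20\right)^{2}}{7}\right) + \left(1 \cdot 1 - 8\right) = 134 \left(- \frac{4}{7} - 20 + \frac{1}{7} \cdot 400\right) + \left(1 - 8\right) = 134 \left(- \frac{4}{7} - 20 + \frac{400}{7}\right) - 7 = 134 \cdot \frac{256}{7} - 7 = \frac{34304}{7} - 7 = \frac{34255}{7}$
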